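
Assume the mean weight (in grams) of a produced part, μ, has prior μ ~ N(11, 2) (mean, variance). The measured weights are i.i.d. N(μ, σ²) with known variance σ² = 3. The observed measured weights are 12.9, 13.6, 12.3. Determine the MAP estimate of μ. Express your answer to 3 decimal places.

μ̂_MAP = 12.289

n = 3; x̄ = (12.9 + 13.6 + 12.3)/3 = 38.8/3 = 194/15 ≈ 12.9333.
For a Normal prior and Normal likelihood with known variance, the posterior is Normal; its mode equals its mean, the precision-weighted average.
Prior precision 1/σ₀² = 1/2 = 0.5; data precision n/σ² = 3/3 = 1.
μ̂ = (0.5·11 + 1·(194/15)) / (0.5 + 1) = (553/30)/1.5 = 553/45 ≈ 12.289.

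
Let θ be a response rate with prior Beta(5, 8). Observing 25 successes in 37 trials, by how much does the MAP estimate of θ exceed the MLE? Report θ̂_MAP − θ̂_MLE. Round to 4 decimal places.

Posterior is Beta(30, 20); MAP = (30−1)/(50−2) = 29/48 ≈ 0.60417.
MLE ignores the prior: θ̂_MLE = k/n = 25/37 ≈ 0.67568.
Difference = 29/48 − 25/37 = -127/1776 ≈ -0.0715.

MAP − MLE = -0.0715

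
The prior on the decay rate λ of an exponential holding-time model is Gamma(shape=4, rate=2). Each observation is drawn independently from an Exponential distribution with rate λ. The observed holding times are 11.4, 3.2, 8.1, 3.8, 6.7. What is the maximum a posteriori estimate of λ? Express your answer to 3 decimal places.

λ̂_MAP = 0.227

The Exponential(rate=λ) likelihood is ∝ λ^n e^(−λΣtᵢ). Here n = 5 and Σtᵢ = 11.4 + 3.2 + 8.1 + 3.8 + 6.7 = 33.2.
Posterior ∝ λ^3e^(−2λ) · λ^5e^(−33.2λ) = λ^8e^(−35.2λ), i.e. Gamma(9, 35.2).
Mode = (a−1)/b = 8/35.2 ≈ 0.227.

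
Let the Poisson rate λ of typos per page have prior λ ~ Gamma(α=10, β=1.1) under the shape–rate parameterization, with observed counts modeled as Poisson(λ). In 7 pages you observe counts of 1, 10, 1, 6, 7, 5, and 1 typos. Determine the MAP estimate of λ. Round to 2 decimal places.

Σxᵢ = 1+10+1+6+7+5+1 = 31, with n = 7.
Posterior ∝ λ^9e^(−1.1λ) · λ^31e^(−7λ) = λ^40e^(−8.1λ), i.e. Gamma(shape=41, rate=8.1).
The mode of a Gamma(a, b) with a ≥ 1 (shape–rate) is (a−1)/b = 40/8.1 ≈ 4.94.

λ̂_MAP = 4.94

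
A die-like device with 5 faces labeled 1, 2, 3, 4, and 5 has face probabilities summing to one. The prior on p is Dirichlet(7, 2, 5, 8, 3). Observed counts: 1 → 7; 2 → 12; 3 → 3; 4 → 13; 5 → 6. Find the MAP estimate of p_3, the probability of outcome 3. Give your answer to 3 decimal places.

MAP estimate: 0.115

The posterior is Dirichlet(αᵢ + nᵢ) = Dirichlet(14, 14, 8, 21, 9).
For a Dirichlet(a₁,…,a_K) with all aᵢ > 1, the mode has j-th component (aⱼ − 1)/(Σaᵢ − K).
Here Σaᵢ = 66 and K = 5, so p_3 = (8 − 1)/(66 − 5) = 7/61 ≈ 0.115.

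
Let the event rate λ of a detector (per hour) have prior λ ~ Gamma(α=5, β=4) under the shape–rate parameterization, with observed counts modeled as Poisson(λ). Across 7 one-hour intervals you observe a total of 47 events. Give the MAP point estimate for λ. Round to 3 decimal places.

λ̂_MAP = 4.636

Σxᵢ = 47, n = 7.
Posterior ∝ λ^4e^(−4λ) · λ^47e^(−7λ) = λ^51e^(−11λ), i.e. Gamma(shape=52, rate=11).
The mode of a Gamma(a, b) with a ≥ 1 (shape–rate) is (a−1)/b = 51/11 ≈ 4.636.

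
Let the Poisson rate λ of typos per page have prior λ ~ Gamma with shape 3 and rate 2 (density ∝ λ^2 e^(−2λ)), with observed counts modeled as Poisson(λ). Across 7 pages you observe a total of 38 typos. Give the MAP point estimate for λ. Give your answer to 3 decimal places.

λ̂_MAP = 4.444

Σxᵢ = 38, n = 7.
Posterior ∝ λ^2e^(−2λ) · λ^38e^(−7λ) = λ^40e^(−9λ), i.e. Gamma(shape=41, rate=9).
The mode of a Gamma(a, b) with a ≥ 1 (shape–rate) is (a−1)/b = 40/9 ≈ 4.444.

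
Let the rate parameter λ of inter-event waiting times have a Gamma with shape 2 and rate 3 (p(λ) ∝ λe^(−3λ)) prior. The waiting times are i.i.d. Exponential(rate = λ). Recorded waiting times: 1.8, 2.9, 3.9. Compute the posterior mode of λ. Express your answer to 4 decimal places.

The Exponential(rate=λ) likelihood is ∝ λ^n e^(−λΣtᵢ). Here n = 3 and Σtᵢ = 1.8 + 2.9 + 3.9 = 8.6.
Posterior ∝ λe^(−3λ) · λ^3e^(−8.6λ) = λ^4e^(−11.6λ), i.e. Gamma(5, 11.6).
Mode = (a−1)/b = 4/11.6 ≈ 0.3448.

λ̂_MAP = 0.3448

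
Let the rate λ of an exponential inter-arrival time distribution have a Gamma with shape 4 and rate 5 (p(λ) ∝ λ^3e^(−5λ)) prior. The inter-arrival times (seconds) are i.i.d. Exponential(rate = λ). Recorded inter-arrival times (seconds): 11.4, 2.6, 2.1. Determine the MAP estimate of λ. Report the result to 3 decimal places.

The Exponential(rate=λ) likelihood is ∝ λ^n e^(−λΣtᵢ). Here n = 3 and Σtᵢ = 11.4 + 2.6 + 2.1 = 16.1.
Posterior ∝ λ^3e^(−5λ) · λ^3e^(−16.1λ) = λ^6e^(−21.1λ), i.e. Gamma(7, 21.1).
Mode = (a−1)/b = 6/21.1 ≈ 0.284.

λ̂_MAP = 0.284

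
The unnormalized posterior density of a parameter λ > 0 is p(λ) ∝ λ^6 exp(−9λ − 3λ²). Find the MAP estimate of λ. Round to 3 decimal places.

ℓ'(λ) = 6/λ − 9 − 6λ. Setting this to zero and multiplying by λ: 6λ² + 9λ − 6 = 0.
λ = (−9 + √(9² + 4·6·6)) / (2·6) = (−9 + √225) / 12 = (−9 + 15)/12 = 1/2.
ℓ''(λ) = −6/λ² − 6 < 0, confirming a maximum.

λ̂_MAP = 0.500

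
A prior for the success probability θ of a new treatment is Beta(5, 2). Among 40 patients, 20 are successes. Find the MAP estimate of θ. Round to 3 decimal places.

Prior: Beta(5, 2).
Data: 20 successes in 40 trials. The binomial likelihood contributes θ^20(1−θ)^20, so the posterior is Beta(5+20, 2+20) = Beta(25, 22).
For Beta(a, b) with a, b > 1 the mode is (a−1)/(a+b−2) = 24/45 ≈ 0.533.

θ̂_MAP = 0.533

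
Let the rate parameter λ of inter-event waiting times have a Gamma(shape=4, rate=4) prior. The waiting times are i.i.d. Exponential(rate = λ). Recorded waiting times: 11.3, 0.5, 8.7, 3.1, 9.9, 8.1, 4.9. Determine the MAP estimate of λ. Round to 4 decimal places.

λ̂_MAP = 0.1980

The Exponential(rate=λ) likelihood is ∝ λ^n e^(−λΣtᵢ). Here n = 7 and Σtᵢ = 11.3 + 0.5 + 8.7 + 3.1 + 9.9 + 8.1 + 4.9 = 46.5.
Posterior ∝ λ^3e^(−4λ) · λ^7e^(−46.5λ) = λ^10e^(−50.5λ), i.e. Gamma(11, 50.5).
Mode = (a−1)/b = 10/50.5 ≈ 0.1980.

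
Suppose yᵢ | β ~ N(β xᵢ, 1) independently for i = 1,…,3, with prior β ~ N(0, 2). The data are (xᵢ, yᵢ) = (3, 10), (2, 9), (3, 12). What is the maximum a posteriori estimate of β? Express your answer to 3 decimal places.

β̂_MAP = 3.733

log p(β | y) = −Σ(yᵢ − βxᵢ)²/(2·1) − β²/(2·2) + const.
Setting the derivative to zero: Σxᵢ(yᵢ − βxᵢ)/1 − β/2 = 0, so β = Σxᵢyᵢ / (Σxᵢ² + σ²/τ²).
Σxᵢyᵢ = 3·10 + 2·9 + 3·12 = 84; Σxᵢ² = 22; σ²/τ² = 0.5.
β̂_MAP = 84 / (22 + 0.5) = 84/22.5 ≈ 3.733.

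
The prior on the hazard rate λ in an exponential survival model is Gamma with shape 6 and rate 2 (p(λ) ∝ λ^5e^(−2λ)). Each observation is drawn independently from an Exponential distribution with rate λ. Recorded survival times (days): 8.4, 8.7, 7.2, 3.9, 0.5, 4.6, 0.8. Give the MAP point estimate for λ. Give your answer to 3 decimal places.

λ̂_MAP = 0.332

The Exponential(rate=λ) likelihood is ∝ λ^n e^(−λΣtᵢ). Here n = 7 and Σtᵢ = 8.4 + 8.7 + 7.2 + 3.9 + 0.5 + 4.6 + 0.8 = 34.1.
Posterior ∝ λ^5e^(−2λ) · λ^7e^(−34.1λ) = λ^12e^(−36.1λ), i.e. Gamma(13, 36.1).
Mode = (a−1)/b = 12/36.1 ≈ 0.332.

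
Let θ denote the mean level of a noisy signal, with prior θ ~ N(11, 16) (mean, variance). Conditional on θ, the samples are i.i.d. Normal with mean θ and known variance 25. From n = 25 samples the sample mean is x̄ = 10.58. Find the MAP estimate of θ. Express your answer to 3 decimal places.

n = 25, x̄ = 10.58.
For a Normal prior and Normal likelihood with known variance, the posterior is Normal; its mode equals its mean, the precision-weighted average.
Prior precision 1/σ₀² = 1/16 = 0.0625; data precision n/σ² = 25/25 = 1.
θ̂ = (0.0625·11 + 1·10.58) / (0.0625 + 1) = 11.2675/1.0625 = 4507/425 ≈ 10.605.

θ̂_MAP = 10.605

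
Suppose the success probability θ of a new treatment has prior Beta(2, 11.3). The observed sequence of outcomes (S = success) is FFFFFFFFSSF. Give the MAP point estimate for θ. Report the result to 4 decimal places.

Prior: Beta(2, 11.3).
Data: 2 successes in 11 trials (from the sequence). The binomial likelihood contributes θ^2(1−θ)^9, so the posterior is Beta(2+2, 11.3+9) = Beta(4, 20.3).
For Beta(a, b) with a, b > 1 the mode is (a−1)/(a+b−2) = 3/22.3 ≈ 0.1345.

θ̂_MAP = 0.1345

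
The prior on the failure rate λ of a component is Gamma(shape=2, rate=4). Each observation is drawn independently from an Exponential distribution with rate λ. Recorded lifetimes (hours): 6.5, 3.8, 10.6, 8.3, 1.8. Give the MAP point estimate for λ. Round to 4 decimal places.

λ̂_MAP = 0.1714

The Exponential(rate=λ) likelihood is ∝ λ^n e^(−λΣtᵢ). Here n = 5 and Σtᵢ = 6.5 + 3.8 + 10.6 + 8.3 + 1.8 = 31.
Posterior ∝ λe^(−4λ) · λ^5e^(−31λ) = λ^6e^(−35λ), i.e. Gamma(7, 35).
Mode = (a−1)/b = 6/35 ≈ 0.1714.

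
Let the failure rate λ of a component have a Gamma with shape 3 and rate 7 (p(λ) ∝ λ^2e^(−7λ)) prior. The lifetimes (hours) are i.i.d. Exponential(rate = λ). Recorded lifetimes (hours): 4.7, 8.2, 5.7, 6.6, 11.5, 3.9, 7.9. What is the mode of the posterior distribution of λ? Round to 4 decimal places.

λ̂_MAP = 0.1622

The Exponential(rate=λ) likelihood is ∝ λ^n e^(−λΣtᵢ). Here n = 7 and Σtᵢ = 4.7 + 8.2 + 5.7 + 6.6 + 11.5 + 3.9 + 7.9 = 48.5.
Posterior ∝ λ^2e^(−7λ) · λ^7e^(−48.5λ) = λ^9e^(−55.5λ), i.e. Gamma(10, 55.5).
Mode = (a−1)/b = 9/55.5 ≈ 0.1622.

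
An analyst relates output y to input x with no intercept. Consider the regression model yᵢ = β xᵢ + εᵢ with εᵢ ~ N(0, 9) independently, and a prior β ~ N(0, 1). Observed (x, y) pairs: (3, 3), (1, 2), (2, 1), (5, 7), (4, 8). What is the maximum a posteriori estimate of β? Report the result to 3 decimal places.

log p(β | y) = −Σ(yᵢ − βxᵢ)²/(2·9) − β²/(2·1) + const.
Setting the derivative to zero: Σxᵢ(yᵢ − βxᵢ)/9 − β/1 = 0, so β = Σxᵢyᵢ / (Σxᵢ² + σ²/τ²).
Σxᵢyᵢ = 3·3 + 1·2 + 2·1 + 5·7 + 4·8 = 80; Σxᵢ² = 55; σ²/τ² = 9.
β̂_MAP = 80 / (55 + 9) = 80/64 ≈ 1.250.

β̂_MAP = 1.250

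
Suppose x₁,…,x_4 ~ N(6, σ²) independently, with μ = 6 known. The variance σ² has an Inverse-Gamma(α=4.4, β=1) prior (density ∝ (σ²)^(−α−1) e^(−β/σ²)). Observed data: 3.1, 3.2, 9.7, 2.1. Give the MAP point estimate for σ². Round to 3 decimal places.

Sum of squared deviations about the known mean: SS = (3.1−6)² + (3.2−6)² + (9.7−6)² + (2.1−6)² = 45.15.
The Normal likelihood contributes (σ²)^(−n/2) exp(−SS/(2σ²)), so the posterior is Inverse-Gamma(α + n/2, β + SS/2) = Inverse-Gamma(6.4, 23.575).
The mode of Inverse-Gamma(a, b) is b/(a+1) = 23.575/7.4 ≈ 3.186.

σ̂²_MAP = 3.186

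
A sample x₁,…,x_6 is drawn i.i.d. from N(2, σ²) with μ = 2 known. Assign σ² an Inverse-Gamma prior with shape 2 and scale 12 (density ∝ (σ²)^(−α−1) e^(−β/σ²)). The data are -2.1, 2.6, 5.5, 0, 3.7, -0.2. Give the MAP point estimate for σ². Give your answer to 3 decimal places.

σ̂²_MAP = 5.429

Sum of squared deviations about the known mean: SS = (-2.1−2)² + (2.6−2)² + (5.5−2)² + (0−2)² + (3.7−2)² + (-0.2−2)² = 41.15.
The Normal likelihood contributes (σ²)^(−n/2) exp(−SS/(2σ²)), so the posterior is Inverse-Gamma(α + n/2, β + SS/2) = Inverse-Gamma(5, 32.575).
The mode of Inverse-Gamma(a, b) is b/(a+1) = 32.575/6 ≈ 5.429.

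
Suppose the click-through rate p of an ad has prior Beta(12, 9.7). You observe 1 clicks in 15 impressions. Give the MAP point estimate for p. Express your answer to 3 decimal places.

Prior: Beta(12, 9.7).
Data: 1 success in 15 trials. The binomial likelihood contributes p(1−p)^14, so the posterior is Beta(12+1, 9.7+14) = Beta(13, 23.7).
For Beta(a, b) with a, b > 1 the mode is (a−1)/(a+b−2) = 12/34.7 ≈ 0.346.

p̂_MAP = 0.346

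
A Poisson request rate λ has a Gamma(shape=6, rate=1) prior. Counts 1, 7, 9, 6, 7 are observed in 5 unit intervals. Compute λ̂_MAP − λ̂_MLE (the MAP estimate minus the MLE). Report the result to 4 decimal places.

MAP − MLE = -0.1667

Σxᵢ = 30. Posterior is Gamma(36, 6); MAP = (36−1)/6 = 35/6 ≈ 5.83333.
MLE = x̄ = 30/5 ≈ 6.00000.
Difference = 35/6 − 30/5 = -1/6 ≈ -0.1667.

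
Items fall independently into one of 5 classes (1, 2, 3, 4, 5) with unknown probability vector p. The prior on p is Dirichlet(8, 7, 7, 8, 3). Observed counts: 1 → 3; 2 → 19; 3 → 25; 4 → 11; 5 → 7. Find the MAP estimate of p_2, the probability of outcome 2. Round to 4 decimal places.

The posterior is Dirichlet(αᵢ + nᵢ) = Dirichlet(11, 26, 32, 19, 10).
For a Dirichlet(a₁,…,a_K) with all aᵢ > 1, the mode has j-th component (aⱼ − 1)/(Σaᵢ − K).
Here Σaᵢ = 98 and K = 5, so p_2 = (26 − 1)/(98 − 5) = 25/93 ≈ 0.2688.

MAP estimate: 0.2688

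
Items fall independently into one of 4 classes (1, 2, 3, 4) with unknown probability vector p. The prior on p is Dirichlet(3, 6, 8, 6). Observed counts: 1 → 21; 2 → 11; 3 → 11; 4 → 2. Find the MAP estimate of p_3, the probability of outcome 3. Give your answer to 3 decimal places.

MAP estimate: 0.281

The posterior is Dirichlet(αᵢ + nᵢ) = Dirichlet(24, 17, 19, 8).
For a Dirichlet(a₁,…,a_K) with all aᵢ > 1, the mode has j-th component (aⱼ − 1)/(Σaᵢ − K).
Here Σaᵢ = 68 and K = 4, so p_3 = (19 − 1)/(68 − 4) = 18/64 ≈ 0.281.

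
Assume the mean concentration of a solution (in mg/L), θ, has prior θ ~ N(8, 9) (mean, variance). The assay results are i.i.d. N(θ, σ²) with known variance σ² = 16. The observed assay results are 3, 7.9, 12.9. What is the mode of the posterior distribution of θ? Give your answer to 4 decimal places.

n = 3; x̄ = (3 + 7.9 + 12.9)/3 = 23.8/3 = 119/15 ≈ 7.9333.
For a Normal prior and Normal likelihood with known variance, the posterior is Normal; its mode equals its mean, the precision-weighted average.
Prior precision 1/σ₀² = 1/9; data precision n/σ² = 3/16 = 0.1875.
θ̂ = ((1/9)·8 + 0.1875·(119/15)) / (1/9 + 0.1875) = (1711/720)/(43/144) = 1711/215 ≈ 7.9581.

θ̂_MAP = 7.9581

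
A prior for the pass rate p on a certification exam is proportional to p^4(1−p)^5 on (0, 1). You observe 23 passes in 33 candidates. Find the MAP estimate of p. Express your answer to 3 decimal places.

p̂_MAP = 0.643

The prior density ∝ p^4(1−p)^5 is the kernel of Beta(5, 6).
Data: 23 successes in 33 trials. The binomial likelihood contributes p^23(1−p)^10, so the posterior is Beta(5+23, 6+10) = Beta(28, 16).
For Beta(a, b) with a, b > 1 the mode is (a−1)/(a+b−2) = 27/42 ≈ 0.643.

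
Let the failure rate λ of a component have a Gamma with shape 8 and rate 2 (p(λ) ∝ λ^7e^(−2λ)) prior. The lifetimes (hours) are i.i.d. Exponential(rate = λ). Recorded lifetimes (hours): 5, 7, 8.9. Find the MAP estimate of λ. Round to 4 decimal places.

The Exponential(rate=λ) likelihood is ∝ λ^n e^(−λΣtᵢ). Here n = 3 and Σtᵢ = 5 + 7 + 8.9 = 20.9.
Posterior ∝ λ^7e^(−2λ) · λ^3e^(−20.9λ) = λ^10e^(−22.9λ), i.e. Gamma(11, 22.9).
Mode = (a−1)/b = 10/22.9 ≈ 0.4367.

λ̂_MAP = 0.4367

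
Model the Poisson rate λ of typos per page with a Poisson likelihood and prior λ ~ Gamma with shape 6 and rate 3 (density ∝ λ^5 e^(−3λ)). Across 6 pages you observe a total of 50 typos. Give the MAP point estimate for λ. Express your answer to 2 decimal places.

Σxᵢ = 50, n = 6.
Posterior ∝ λ^5e^(−3λ) · λ^50e^(−6λ) = λ^55e^(−9λ), i.e. Gamma(shape=56, rate=9).
The mode of a Gamma(a, b) with a ≥ 1 (shape–rate) is (a−1)/b = 55/9 ≈ 6.11.

λ̂_MAP = 6.11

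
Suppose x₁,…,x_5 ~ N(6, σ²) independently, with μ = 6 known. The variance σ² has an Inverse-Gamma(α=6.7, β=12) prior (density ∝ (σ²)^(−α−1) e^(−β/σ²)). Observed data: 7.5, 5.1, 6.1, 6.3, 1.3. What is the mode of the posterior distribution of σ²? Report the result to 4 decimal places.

Sum of squared deviations about the known mean: SS = (7.5−6)² + (5.1−6)² + (6.1−6)² + (6.3−6)² + (1.3−6)² = 25.25.
The Normal likelihood contributes (σ²)^(−n/2) exp(−SS/(2σ²)), so the posterior is Inverse-Gamma(α + n/2, β + SS/2) = Inverse-Gamma(9.2, 24.625).
The mode of Inverse-Gamma(a, b) is b/(a+1) = 24.625/10.2 ≈ 2.4142.

σ̂²_MAP = 2.4142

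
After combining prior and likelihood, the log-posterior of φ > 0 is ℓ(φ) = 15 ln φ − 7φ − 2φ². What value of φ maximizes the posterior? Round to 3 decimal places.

ℓ'(φ) = 15/φ − 7 − 4φ. Setting this to zero and multiplying by φ: 4φ² + 7φ − 15 = 0.
φ = (−7 + √(7² + 4·4·15)) / (2·4) = (−7 + √289) / 8 = (−7 + 17)/8 = 5/4.
ℓ''(φ) = −15/φ² − 4 < 0, confirming a maximum.

φ̂_MAP = 1.250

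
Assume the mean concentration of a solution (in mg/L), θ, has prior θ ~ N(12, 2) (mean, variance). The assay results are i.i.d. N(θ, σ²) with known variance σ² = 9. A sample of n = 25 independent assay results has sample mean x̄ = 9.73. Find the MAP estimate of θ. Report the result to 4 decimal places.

n = 25, x̄ = 9.73.
For a Normal prior and Normal likelihood with known variance, the posterior is Normal; its mode equals its mean, the precision-weighted average.
Prior precision 1/σ₀² = 1/2 = 0.5; data precision n/σ² = 25/9.
θ̂ = (0.5·12 + (25/9)·9.73) / (0.5 + 25/9) = (1189/36)/(59/18) = 1189/118 ≈ 10.0763.

θ̂_MAP = 10.0763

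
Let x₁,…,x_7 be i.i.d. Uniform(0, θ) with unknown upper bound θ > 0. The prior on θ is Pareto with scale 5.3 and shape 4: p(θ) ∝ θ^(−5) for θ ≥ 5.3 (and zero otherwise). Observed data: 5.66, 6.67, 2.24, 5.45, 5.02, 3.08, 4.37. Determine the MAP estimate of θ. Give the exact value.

The Uniform(0, θ) likelihood is θ^(−n) for θ ≥ max(xᵢ), zero otherwise. Here max(xᵢ) = 6.67.
Posterior ∝ θ^(−5) · θ^(−7) = θ^(−12) on θ ≥ max(5.3, 6.67) = 6.67.
This density is strictly decreasing in θ, so the posterior mode lies at the lower boundary of the support.

θ̂_MAP = 6.67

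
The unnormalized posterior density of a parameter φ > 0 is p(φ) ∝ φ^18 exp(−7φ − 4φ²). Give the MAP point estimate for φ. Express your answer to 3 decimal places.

φ̂_MAP = 1.125

ℓ'(φ) = 18/φ − 7 − 8φ. Setting this to zero and multiplying by φ: 8φ² + 7φ − 18 = 0.
φ = (−7 + √(7² + 4·8·18)) / (2·8) = (−7 + √625) / 16 = (−7 + 25)/16 = 9/8.
ℓ''(φ) = −18/φ² − 8 < 0, confirming a maximum.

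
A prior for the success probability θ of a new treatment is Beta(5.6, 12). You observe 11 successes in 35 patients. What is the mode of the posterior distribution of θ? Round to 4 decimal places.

θ̂_MAP = 0.3083

Prior: Beta(5.6, 12).
Data: 11 successes in 35 trials. The binomial likelihood contributes θ^11(1−θ)^24, so the posterior is Beta(5.6+11, 12+24) = Beta(16.6, 36).
For Beta(a, b) with a, b > 1 the mode is (a−1)/(a+b−2) = 15.6/50.6 ≈ 0.3083.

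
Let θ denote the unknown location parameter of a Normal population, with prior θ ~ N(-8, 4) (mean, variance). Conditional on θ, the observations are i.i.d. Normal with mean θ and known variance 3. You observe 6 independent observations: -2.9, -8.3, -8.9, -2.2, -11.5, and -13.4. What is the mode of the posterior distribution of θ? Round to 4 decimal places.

θ̂_MAP = -7.8815

n = 6; x̄ = ((-2.9) + (-8.3) + (-8.9) + (-2.2) + (-11.5) + (-13.4))/6 = -47.2/6 = -118/15 ≈ -7.8667.
For a Normal prior and Normal likelihood with known variance, the posterior is Normal; its mode equals its mean, the precision-weighted average.
Prior precision 1/σ₀² = 1/4 = 0.25; data precision n/σ² = 6/3 = 2.
θ̂ = (0.25·(-8) + 2·(-118/15)) / (0.25 + 2) = (-266/15)/2.25 = -1064/135 ≈ -7.8815.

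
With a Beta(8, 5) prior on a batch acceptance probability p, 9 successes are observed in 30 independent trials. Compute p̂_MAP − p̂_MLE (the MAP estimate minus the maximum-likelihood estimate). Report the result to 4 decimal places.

Posterior is Beta(17, 26); MAP = (17−1)/(43−2) = 16/41 ≈ 0.39024.
MLE ignores the prior: p̂_MLE = k/n = 9/30 ≈ 0.30000.
Difference = 16/41 − 9/30 = 37/410 ≈ 0.0902.

MAP − MLE = 0.0902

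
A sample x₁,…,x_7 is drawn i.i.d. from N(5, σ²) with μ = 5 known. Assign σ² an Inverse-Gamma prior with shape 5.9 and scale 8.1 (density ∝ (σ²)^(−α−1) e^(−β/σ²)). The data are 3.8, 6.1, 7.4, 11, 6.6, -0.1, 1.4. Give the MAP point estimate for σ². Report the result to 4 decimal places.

Sum of squared deviations about the known mean: SS = (3.8−5)² + (6.1−5)² + (7.4−5)² + (11−5)² + (6.6−5)² + (-0.1−5)² + (1.4−5)² = 85.94.
The Normal likelihood contributes (σ²)^(−n/2) exp(−SS/(2σ²)), so the posterior is Inverse-Gamma(α + n/2, β + SS/2) = Inverse-Gamma(9.4, 51.07).
The mode of Inverse-Gamma(a, b) is b/(a+1) = 51.07/10.4 ≈ 4.9106.

σ̂²_MAP = 4.9106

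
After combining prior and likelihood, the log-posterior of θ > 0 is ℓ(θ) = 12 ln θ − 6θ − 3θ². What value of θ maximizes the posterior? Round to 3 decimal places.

θ̂_MAP = 1.000

ℓ'(θ) = 12/θ − 6 − 6θ. Setting this to zero and multiplying by θ: 6θ² + 6θ − 12 = 0.
θ = (−6 + √(6² + 4·6·12)) / (2·6) = (−6 + √324) / 12 = (−6 + 18)/12 = 1.
ℓ''(θ) = −12/θ² − 6 < 0, confirming a maximum.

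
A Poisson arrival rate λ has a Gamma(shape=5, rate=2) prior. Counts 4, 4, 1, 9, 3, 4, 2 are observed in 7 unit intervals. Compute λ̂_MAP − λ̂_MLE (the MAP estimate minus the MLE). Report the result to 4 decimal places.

Σxᵢ = 27. Posterior is Gamma(32, 9); MAP = (32−1)/9 = 31/9 ≈ 3.44444.
MLE = x̄ = 27/7 ≈ 3.85714.
Difference = 31/9 − 27/7 = -26/63 ≈ -0.4127.

MAP − MLE = -0.4127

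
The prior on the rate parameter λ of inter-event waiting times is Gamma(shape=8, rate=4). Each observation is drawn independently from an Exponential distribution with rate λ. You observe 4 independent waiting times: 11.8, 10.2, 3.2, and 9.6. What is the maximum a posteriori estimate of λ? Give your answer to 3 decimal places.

λ̂_MAP = 0.284

The Exponential(rate=λ) likelihood is ∝ λ^n e^(−λΣtᵢ). Here n = 4 and Σtᵢ = 11.8 + 10.2 + 3.2 + 9.6 = 34.8.
Posterior ∝ λ^7e^(−4λ) · λ^4e^(−34.8λ) = λ^11e^(−38.8λ), i.e. Gamma(12, 38.8).
Mode = (a−1)/b = 11/38.8 ≈ 0.284.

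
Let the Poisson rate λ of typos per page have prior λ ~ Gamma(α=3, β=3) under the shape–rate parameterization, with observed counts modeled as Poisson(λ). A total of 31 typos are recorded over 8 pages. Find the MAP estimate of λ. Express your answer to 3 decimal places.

λ̂_MAP = 3.000

Σxᵢ = 31, n = 8.
Posterior ∝ λ^2e^(−3λ) · λ^31e^(−8λ) = λ^33e^(−11λ), i.e. Gamma(shape=34, rate=11).
The mode of a Gamma(a, b) with a ≥ 1 (shape–rate) is (a−1)/b = 33/11 ≈ 3.000.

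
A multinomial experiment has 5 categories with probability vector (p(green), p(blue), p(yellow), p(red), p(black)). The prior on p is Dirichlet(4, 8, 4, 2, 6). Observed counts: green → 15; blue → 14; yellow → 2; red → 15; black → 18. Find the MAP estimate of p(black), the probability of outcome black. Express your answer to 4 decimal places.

The posterior is Dirichlet(αᵢ + nᵢ) = Dirichlet(19, 22, 6, 17, 24).
For a Dirichlet(a₁,…,a_K) with all aᵢ > 1, the mode has j-th component (aⱼ − 1)/(Σaᵢ − K).
Here Σaᵢ = 88 and K = 5, so p(black) = (24 − 1)/(88 − 5) = 23/83 ≈ 0.2771.

MAP estimate of p(black) = 0.2771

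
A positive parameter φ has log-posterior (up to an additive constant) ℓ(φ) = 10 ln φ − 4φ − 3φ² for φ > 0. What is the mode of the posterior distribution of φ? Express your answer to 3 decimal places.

φ̂_MAP = 1.000

ℓ'(φ) = 10/φ − 4 − 6φ. Setting this to zero and multiplying by φ: 6φ² + 4φ − 10 = 0.
φ = (−4 + √(4² + 4·6·10)) / (2·6) = (−4 + √256) / 12 = (−4 + 16)/12 = 1.
ℓ''(φ) = −10/φ² − 6 < 0, confirming a maximum.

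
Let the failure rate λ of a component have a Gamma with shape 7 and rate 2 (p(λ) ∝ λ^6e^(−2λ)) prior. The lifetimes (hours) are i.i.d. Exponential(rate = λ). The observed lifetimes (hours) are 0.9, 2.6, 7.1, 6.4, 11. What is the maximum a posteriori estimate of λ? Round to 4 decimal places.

λ̂_MAP = 0.3667

The Exponential(rate=λ) likelihood is ∝ λ^n e^(−λΣtᵢ). Here n = 5 and Σtᵢ = 0.9 + 2.6 + 7.1 + 6.4 + 11 = 28.
Posterior ∝ λ^6e^(−2λ) · λ^5e^(−28λ) = λ^11e^(−30λ), i.e. Gamma(12, 30).
Mode = (a−1)/b = 11/30 ≈ 0.3667.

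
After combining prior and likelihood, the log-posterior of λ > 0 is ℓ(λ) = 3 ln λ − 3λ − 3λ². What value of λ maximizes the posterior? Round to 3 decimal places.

ℓ'(λ) = 3/λ − 3 − 6λ. Setting this to zero and multiplying by λ: 6λ² + 3λ − 3 = 0.
λ = (−3 + √(3² + 4·6·3)) / (2·6) = (−3 + √81) / 12 = (−3 + 9)/12 = 1/2.
ℓ''(λ) = −3/λ² − 6 < 0, confirming a maximum.

λ̂_MAP = 0.500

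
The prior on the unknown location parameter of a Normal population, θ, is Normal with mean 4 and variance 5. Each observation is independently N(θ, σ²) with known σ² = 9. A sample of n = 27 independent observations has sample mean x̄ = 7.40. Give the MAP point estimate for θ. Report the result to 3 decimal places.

θ̂_MAP = 7.188

n = 27, x̄ = 7.40.
For a Normal prior and Normal likelihood with known variance, the posterior is Normal; its mode equals its mean, the precision-weighted average.
Prior precision 1/σ₀² = 1/5 = 0.2; data precision n/σ² = 27/9 = 3.
θ̂ = (0.2·4 + 3·7.4) / (0.2 + 3) = 23/3.2 = 7.1875 ≈ 7.188.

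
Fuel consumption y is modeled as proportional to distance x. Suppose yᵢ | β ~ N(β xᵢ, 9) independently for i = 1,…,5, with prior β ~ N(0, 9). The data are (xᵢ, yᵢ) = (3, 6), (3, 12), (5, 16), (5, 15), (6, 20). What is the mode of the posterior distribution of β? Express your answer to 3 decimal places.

log p(β | y) = −Σ(yᵢ − βxᵢ)²/(2·9) − β²/(2·9) + const.
Setting the derivative to zero: Σxᵢ(yᵢ − βxᵢ)/9 − β/9 = 0, so β = Σxᵢyᵢ / (Σxᵢ² + σ²/τ²).
Σxᵢyᵢ = 3·6 + 3·12 + 5·16 + 5·15 + 6·20 = 329; Σxᵢ² = 104; σ²/τ² = 1.
β̂_MAP = 329 / (104 + 1) = 329/105 ≈ 3.133.

β̂_MAP = 3.133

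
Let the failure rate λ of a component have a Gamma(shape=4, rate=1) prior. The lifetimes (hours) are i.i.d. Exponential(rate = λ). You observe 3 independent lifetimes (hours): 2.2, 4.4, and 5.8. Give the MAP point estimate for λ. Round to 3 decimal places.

λ̂_MAP = 0.448

The Exponential(rate=λ) likelihood is ∝ λ^n e^(−λΣtᵢ). Here n = 3 and Σtᵢ = 2.2 + 4.4 + 5.8 = 12.4.
Posterior ∝ λ^3e^(−1λ) · λ^3e^(−12.4λ) = λ^6e^(−13.4λ), i.e. Gamma(7, 13.4).
Mode = (a−1)/b = 6/13.4 ≈ 0.448.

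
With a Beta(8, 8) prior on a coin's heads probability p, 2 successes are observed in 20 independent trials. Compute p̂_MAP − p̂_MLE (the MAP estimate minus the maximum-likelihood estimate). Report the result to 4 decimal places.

MAP − MLE = 0.1647

Posterior is Beta(10, 26); MAP = (10−1)/(36−2) = 9/34 ≈ 0.26471.
MLE ignores the prior: p̂_MLE = k/n = 2/20 ≈ 0.10000.
Difference = 9/34 − 2/20 = 14/85 ≈ 0.1647.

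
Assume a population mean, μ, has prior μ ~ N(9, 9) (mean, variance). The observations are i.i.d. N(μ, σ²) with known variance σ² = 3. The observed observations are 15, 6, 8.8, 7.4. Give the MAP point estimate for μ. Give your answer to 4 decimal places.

n = 4; x̄ = (15 + 6 + 8.8 + 7.4)/4 = 37.2/4 = 9.3.
For a Normal prior and Normal likelihood with known variance, the posterior is Normal; its mode equals its mean, the precision-weighted average.
Prior precision 1/σ₀² = 1/9; data precision n/σ² = 4/3.
μ̂ = ((1/9)·9 + (4/3)·9.3) / (1/9 + 4/3) = 13.4/(13/9) = 603/65 ≈ 9.2769.

μ̂_MAP = 9.2769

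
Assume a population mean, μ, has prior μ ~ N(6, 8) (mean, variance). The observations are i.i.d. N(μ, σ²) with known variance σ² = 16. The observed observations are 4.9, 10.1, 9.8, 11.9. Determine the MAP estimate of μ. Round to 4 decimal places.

n = 4; x̄ = (4.9 + 10.1 + 9.8 + 11.9)/4 = 36.7/4 = 9.175.
For a Normal prior and Normal likelihood with known variance, the posterior is Normal; its mode equals its mean, the precision-weighted average.
Prior precision 1/σ₀² = 1/8 = 0.125; data precision n/σ² = 4/16 = 0.25.
μ̂ = (0.125·6 + 0.25·9.175) / (0.125 + 0.25) = 3.04375/0.375 = 487/60 ≈ 8.1167.

μ̂_MAP = 8.1167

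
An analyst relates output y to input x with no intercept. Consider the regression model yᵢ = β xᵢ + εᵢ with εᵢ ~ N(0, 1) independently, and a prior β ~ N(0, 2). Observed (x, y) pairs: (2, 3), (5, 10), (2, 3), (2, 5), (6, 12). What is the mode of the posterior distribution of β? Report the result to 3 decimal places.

β̂_MAP = 1.959

log p(β | y) = −Σ(yᵢ − βxᵢ)²/(2·1) − β²/(2·2) + const.
Setting the derivative to zero: Σxᵢ(yᵢ − βxᵢ)/1 − β/2 = 0, so β = Σxᵢyᵢ / (Σxᵢ² + σ²/τ²).
Σxᵢyᵢ = 2·3 + 5·10 + 2·3 + 2·5 + 6·12 = 144; Σxᵢ² = 73; σ²/τ² = 0.5.
β̂_MAP = 144 / (73 + 0.5) = 144/73.5 ≈ 1.959.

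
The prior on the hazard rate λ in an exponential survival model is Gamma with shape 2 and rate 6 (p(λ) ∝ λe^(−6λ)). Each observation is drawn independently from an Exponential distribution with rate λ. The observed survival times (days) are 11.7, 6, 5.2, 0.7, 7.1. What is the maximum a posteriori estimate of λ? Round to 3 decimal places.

The Exponential(rate=λ) likelihood is ∝ λ^n e^(−λΣtᵢ). Here n = 5 and Σtᵢ = 11.7 + 6 + 5.2 + 0.7 + 7.1 = 30.7.
Posterior ∝ λe^(−6λ) · λ^5e^(−30.7λ) = λ^6e^(−36.7λ), i.e. Gamma(7, 36.7).
Mode = (a−1)/b = 6/36.7 ≈ 0.163.

λ̂_MAP = 0.163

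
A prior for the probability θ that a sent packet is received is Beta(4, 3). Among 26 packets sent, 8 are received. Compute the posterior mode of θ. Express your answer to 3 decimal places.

Prior: Beta(4, 3).
Data: 8 successes in 26 trials. The binomial likelihood contributes θ^8(1−θ)^18, so the posterior is Beta(4+8, 3+18) = Beta(12, 21).
For Beta(a, b) with a, b > 1 the mode is (a−1)/(a+b−2) = 11/31 ≈ 0.355.

θ̂_MAP = 0.355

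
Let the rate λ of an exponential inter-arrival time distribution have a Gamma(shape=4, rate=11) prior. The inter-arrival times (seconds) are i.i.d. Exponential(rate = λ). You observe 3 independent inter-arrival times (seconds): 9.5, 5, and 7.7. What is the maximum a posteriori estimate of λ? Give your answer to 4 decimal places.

λ̂_MAP = 0.1807

The Exponential(rate=λ) likelihood is ∝ λ^n e^(−λΣtᵢ). Here n = 3 and Σtᵢ = 9.5 + 5 + 7.7 = 22.2.
Posterior ∝ λ^3e^(−11λ) · λ^3e^(−22.2λ) = λ^6e^(−33.2λ), i.e. Gamma(7, 33.2).
Mode = (a−1)/b = 6/33.2 ≈ 0.1807.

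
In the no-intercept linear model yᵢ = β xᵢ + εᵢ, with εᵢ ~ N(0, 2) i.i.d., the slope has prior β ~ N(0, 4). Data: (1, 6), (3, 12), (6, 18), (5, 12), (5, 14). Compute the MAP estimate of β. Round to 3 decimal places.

log p(β | y) = −Σ(yᵢ − βxᵢ)²/(2·2) − β²/(2·4) + const.
Setting the derivative to zero: Σxᵢ(yᵢ − βxᵢ)/2 − β/4 = 0, so β = Σxᵢyᵢ / (Σxᵢ² + σ²/τ²).
Σxᵢyᵢ = 1·6 + 3·12 + 6·18 + 5·12 + 5·14 = 280; Σxᵢ² = 96; σ²/τ² = 0.5.
β̂_MAP = 280 / (96 + 0.5) = 280/96.5 ≈ 2.902.

β̂_MAP = 2.902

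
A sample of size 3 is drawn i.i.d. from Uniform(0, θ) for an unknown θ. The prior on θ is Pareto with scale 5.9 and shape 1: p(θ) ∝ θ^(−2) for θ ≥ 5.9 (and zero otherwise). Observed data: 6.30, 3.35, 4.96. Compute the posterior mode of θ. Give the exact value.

θ̂_MAP = 6.30

The Uniform(0, θ) likelihood is θ^(−n) for θ ≥ max(xᵢ), zero otherwise. Here max(xᵢ) = 6.30.
Posterior ∝ θ^(−2) · θ^(−3) = θ^(−5) on θ ≥ max(5.9, 6.30) = 6.30.
This density is strictly decreasing in θ, so the posterior mode lies at the lower boundary of the support.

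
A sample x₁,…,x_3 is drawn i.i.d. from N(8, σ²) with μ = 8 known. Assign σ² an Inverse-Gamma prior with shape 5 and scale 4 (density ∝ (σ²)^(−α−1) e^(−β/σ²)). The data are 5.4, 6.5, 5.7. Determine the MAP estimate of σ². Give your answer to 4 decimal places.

Sum of squared deviations about the known mean: SS = (5.4−8)² + (6.5−8)² + (5.7−8)² = 14.3.
The Normal likelihood contributes (σ²)^(−n/2) exp(−SS/(2σ²)), so the posterior is Inverse-Gamma(α + n/2, β + SS/2) = Inverse-Gamma(6.5, 11.15).
The mode of Inverse-Gamma(a, b) is b/(a+1) = 11.15/7.5 ≈ 1.4867.

σ̂²_MAP = 1.4867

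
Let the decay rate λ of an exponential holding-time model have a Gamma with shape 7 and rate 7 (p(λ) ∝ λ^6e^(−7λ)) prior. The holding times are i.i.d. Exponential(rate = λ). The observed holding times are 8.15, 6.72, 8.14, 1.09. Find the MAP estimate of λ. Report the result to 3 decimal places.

The Exponential(rate=λ) likelihood is ∝ λ^n e^(−λΣtᵢ). Here n = 4 and Σtᵢ = 8.15 + 6.72 + 8.14 + 1.09 = 24.10.
Posterior ∝ λ^6e^(−7λ) · λ^4e^(−24.10λ) = λ^10e^(−31.10λ), i.e. Gamma(11, 31.10).
Mode = (a−1)/b = 10/31.10 ≈ 0.322.

λ̂_MAP = 0.322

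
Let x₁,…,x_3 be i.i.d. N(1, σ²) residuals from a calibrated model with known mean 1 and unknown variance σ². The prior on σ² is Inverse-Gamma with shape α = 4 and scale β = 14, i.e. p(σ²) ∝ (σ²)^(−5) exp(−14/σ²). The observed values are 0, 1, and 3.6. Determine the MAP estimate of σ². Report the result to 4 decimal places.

σ̂²_MAP = 2.7508

Sum of squared deviations about the known mean: SS = (0−1)² + (1−1)² + (3.6−1)² = 7.76.
The Normal likelihood contributes (σ²)^(−n/2) exp(−SS/(2σ²)), so the posterior is Inverse-Gamma(α + n/2, β + SS/2) = Inverse-Gamma(5.5, 17.88).
The mode of Inverse-Gamma(a, b) is b/(a+1) = 17.88/6.5 ≈ 2.7508.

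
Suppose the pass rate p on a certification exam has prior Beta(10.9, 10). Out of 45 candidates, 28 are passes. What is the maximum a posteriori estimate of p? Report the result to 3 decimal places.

Prior: Beta(10.9, 10).
Data: 28 successes in 45 trials. The binomial likelihood contributes p^28(1−p)^17, so the posterior is Beta(10.9+28, 10+17) = Beta(38.9, 27).
For Beta(a, b) with a, b > 1 the mode is (a−1)/(a+b−2) = 37.9/63.9 ≈ 0.593.

p̂_MAP = 0.593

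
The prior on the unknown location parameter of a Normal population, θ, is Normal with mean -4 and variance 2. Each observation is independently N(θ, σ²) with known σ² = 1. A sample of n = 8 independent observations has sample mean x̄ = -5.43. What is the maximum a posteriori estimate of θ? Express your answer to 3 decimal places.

n = 8, x̄ = -5.43.
For a Normal prior and Normal likelihood with known variance, the posterior is Normal; its mode equals its mean, the precision-weighted average.
Prior precision 1/σ₀² = 1/2 = 0.5; data precision n/σ² = 8/1 = 8.
θ̂ = (0.5·(-4) + 8·(-5.43)) / (0.5 + 8) = (-45.44)/8.5 = -2272/425 ≈ -5.346.

θ̂_MAP = -5.346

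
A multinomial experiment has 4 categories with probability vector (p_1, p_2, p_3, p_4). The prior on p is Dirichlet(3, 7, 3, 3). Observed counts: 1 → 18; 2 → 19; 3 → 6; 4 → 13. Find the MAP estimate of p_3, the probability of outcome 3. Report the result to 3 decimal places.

The posterior is Dirichlet(αᵢ + nᵢ) = Dirichlet(21, 26, 9, 16).
For a Dirichlet(a₁,…,a_K) with all aᵢ > 1, the mode has j-th component (aⱼ − 1)/(Σaᵢ − K).
Here Σaᵢ = 72 and K = 4, so p_3 = (9 − 1)/(72 − 4) = 8/68 ≈ 0.118.

MAP estimate: 0.118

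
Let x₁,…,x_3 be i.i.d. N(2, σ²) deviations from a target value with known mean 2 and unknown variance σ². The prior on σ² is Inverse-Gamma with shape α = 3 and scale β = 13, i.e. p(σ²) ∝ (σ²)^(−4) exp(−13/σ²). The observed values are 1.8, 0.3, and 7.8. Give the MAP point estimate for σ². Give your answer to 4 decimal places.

Sum of squared deviations about the known mean: SS = (1.8−2)² + (0.3−2)² + (7.8−2)² = 36.57.
The Normal likelihood contributes (σ²)^(−n/2) exp(−SS/(2σ²)), so the posterior is Inverse-Gamma(α + n/2, β + SS/2) = Inverse-Gamma(4.5, 31.285).
The mode of Inverse-Gamma(a, b) is b/(a+1) = 31.285/5.5 ≈ 5.6882.

σ̂²_MAP = 5.6882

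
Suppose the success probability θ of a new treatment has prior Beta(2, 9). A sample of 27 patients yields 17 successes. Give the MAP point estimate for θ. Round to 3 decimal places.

θ̂_MAP = 0.500

Prior: Beta(2, 9).
Data: 17 successes in 27 trials. The binomial likelihood contributes θ^17(1−θ)^10, so the posterior is Beta(2+17, 9+10) = Beta(19, 19).
For Beta(a, b) with a, b > 1 the mode is (a−1)/(a+b−2) = 18/36 ≈ 0.500.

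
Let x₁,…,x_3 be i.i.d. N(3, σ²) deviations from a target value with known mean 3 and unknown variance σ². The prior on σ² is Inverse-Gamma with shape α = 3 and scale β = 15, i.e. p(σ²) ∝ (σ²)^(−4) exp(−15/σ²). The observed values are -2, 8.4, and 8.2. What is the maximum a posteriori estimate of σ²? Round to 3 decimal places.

σ̂²_MAP = 10.109

Sum of squared deviations about the known mean: SS = (-2−3)² + (8.4−3)² + (8.2−3)² = 81.2.
The Normal likelihood contributes (σ²)^(−n/2) exp(−SS/(2σ²)), so the posterior is Inverse-Gamma(α + n/2, β + SS/2) = Inverse-Gamma(4.5, 55.6).
The mode of Inverse-Gamma(a, b) is b/(a+1) = 55.6/5.5 ≈ 10.109.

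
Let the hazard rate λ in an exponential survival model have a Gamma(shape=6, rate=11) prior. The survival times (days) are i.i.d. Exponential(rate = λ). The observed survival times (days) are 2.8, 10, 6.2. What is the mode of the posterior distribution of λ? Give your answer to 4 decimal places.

λ̂_MAP = 0.2667

The Exponential(rate=λ) likelihood is ∝ λ^n e^(−λΣtᵢ). Here n = 3 and Σtᵢ = 2.8 + 10 + 6.2 = 19.
Posterior ∝ λ^5e^(−11λ) · λ^3e^(−19λ) = λ^8e^(−30λ), i.e. Gamma(9, 30).
Mode = (a−1)/b = 8/30 ≈ 0.2667.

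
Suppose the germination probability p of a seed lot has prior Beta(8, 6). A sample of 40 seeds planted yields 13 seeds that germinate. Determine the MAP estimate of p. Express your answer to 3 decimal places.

Prior: Beta(8, 6).
Data: 13 successes in 40 trials. The binomial likelihood contributes p^13(1−p)^27, so the posterior is Beta(8+13, 6+27) = Beta(21, 33).
For Beta(a, b) with a, b > 1 the mode is (a−1)/(a+b−2) = 20/52 ≈ 0.385.

p̂_MAP = 0.385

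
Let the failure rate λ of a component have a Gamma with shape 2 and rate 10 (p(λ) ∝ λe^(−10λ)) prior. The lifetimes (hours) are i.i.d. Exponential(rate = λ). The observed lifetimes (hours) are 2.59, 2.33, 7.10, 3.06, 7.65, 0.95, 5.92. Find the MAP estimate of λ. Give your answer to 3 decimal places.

λ̂_MAP = 0.202

The Exponential(rate=λ) likelihood is ∝ λ^n e^(−λΣtᵢ). Here n = 7 and Σtᵢ = 2.59 + 2.33 + 7.10 + 3.06 + 7.65 + 0.95 + 5.92 = 29.60.
Posterior ∝ λe^(−10λ) · λ^7e^(−29.60λ) = λ^8e^(−39.60λ), i.e. Gamma(9, 39.60).
Mode = (a−1)/b = 8/39.60 ≈ 0.202.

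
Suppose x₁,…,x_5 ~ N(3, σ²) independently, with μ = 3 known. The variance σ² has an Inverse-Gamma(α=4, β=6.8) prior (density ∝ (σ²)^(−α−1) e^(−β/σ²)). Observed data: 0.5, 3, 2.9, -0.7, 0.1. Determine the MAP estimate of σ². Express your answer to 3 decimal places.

Sum of squared deviations about the known mean: SS = (0.5−3)² + (3−3)² + (2.9−3)² + (-0.7−3)² + (0.1−3)² = 28.36.
The Normal likelihood contributes (σ²)^(−n/2) exp(−SS/(2σ²)), so the posterior is Inverse-Gamma(α + n/2, β + SS/2) = Inverse-Gamma(6.5, 20.98).
The mode of Inverse-Gamma(a, b) is b/(a+1) = 20.98/7.5 ≈ 2.797.

σ̂²_MAP = 2.797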